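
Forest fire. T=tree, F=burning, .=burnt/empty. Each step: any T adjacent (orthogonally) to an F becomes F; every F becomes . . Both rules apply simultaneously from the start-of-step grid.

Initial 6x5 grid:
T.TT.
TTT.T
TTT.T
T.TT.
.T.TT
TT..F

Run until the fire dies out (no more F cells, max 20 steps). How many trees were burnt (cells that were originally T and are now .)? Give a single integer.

Answer: 14

Derivation:
Step 1: +1 fires, +1 burnt (F count now 1)
Step 2: +1 fires, +1 burnt (F count now 1)
Step 3: +1 fires, +1 burnt (F count now 1)
Step 4: +1 fires, +1 burnt (F count now 1)
Step 5: +1 fires, +1 burnt (F count now 1)
Step 6: +2 fires, +1 burnt (F count now 2)
Step 7: +3 fires, +2 burnt (F count now 3)
Step 8: +3 fires, +3 burnt (F count now 3)
Step 9: +1 fires, +3 burnt (F count now 1)
Step 10: +0 fires, +1 burnt (F count now 0)
Fire out after step 10
Initially T: 19, now '.': 25
Total burnt (originally-T cells now '.'): 14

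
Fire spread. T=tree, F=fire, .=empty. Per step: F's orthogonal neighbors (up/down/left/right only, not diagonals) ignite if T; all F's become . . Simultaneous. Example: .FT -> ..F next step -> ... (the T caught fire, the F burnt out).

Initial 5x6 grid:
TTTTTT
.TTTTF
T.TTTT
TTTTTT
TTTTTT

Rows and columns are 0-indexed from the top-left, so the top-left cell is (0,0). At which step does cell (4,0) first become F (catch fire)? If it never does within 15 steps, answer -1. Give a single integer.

Step 1: cell (4,0)='T' (+3 fires, +1 burnt)
Step 2: cell (4,0)='T' (+4 fires, +3 burnt)
Step 3: cell (4,0)='T' (+5 fires, +4 burnt)
Step 4: cell (4,0)='T' (+5 fires, +5 burnt)
Step 5: cell (4,0)='T' (+3 fires, +5 burnt)
Step 6: cell (4,0)='T' (+3 fires, +3 burnt)
Step 7: cell (4,0)='T' (+2 fires, +3 burnt)
Step 8: cell (4,0)='F' (+2 fires, +2 burnt)
  -> target ignites at step 8
Step 9: cell (4,0)='.' (+0 fires, +2 burnt)
  fire out at step 9

8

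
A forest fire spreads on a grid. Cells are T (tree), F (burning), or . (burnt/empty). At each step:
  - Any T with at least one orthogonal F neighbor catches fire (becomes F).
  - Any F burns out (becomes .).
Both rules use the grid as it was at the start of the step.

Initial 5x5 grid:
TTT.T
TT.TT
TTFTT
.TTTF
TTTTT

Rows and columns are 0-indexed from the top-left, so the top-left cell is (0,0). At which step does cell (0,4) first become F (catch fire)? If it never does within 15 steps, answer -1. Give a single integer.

Step 1: cell (0,4)='T' (+6 fires, +2 burnt)
Step 2: cell (0,4)='T' (+7 fires, +6 burnt)
Step 3: cell (0,4)='F' (+4 fires, +7 burnt)
  -> target ignites at step 3
Step 4: cell (0,4)='.' (+3 fires, +4 burnt)
Step 5: cell (0,4)='.' (+0 fires, +3 burnt)
  fire out at step 5

3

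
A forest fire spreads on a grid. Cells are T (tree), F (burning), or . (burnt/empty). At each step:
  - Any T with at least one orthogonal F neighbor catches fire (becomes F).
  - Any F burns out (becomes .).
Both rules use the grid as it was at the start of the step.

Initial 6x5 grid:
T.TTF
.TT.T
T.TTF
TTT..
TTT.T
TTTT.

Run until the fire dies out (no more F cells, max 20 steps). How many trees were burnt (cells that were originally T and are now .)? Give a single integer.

Step 1: +3 fires, +2 burnt (F count now 3)
Step 2: +2 fires, +3 burnt (F count now 2)
Step 3: +2 fires, +2 burnt (F count now 2)
Step 4: +3 fires, +2 burnt (F count now 3)
Step 5: +3 fires, +3 burnt (F count now 3)
Step 6: +4 fires, +3 burnt (F count now 4)
Step 7: +1 fires, +4 burnt (F count now 1)
Step 8: +0 fires, +1 burnt (F count now 0)
Fire out after step 8
Initially T: 20, now '.': 28
Total burnt (originally-T cells now '.'): 18

Answer: 18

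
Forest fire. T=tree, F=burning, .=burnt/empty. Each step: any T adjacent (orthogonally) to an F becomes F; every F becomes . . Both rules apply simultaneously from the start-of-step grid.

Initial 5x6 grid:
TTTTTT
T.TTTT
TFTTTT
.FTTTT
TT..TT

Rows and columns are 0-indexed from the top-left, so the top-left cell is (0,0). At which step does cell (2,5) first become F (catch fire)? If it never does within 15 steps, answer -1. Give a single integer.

Step 1: cell (2,5)='T' (+4 fires, +2 burnt)
Step 2: cell (2,5)='T' (+5 fires, +4 burnt)
Step 3: cell (2,5)='T' (+5 fires, +5 burnt)
Step 4: cell (2,5)='F' (+6 fires, +5 burnt)
  -> target ignites at step 4
Step 5: cell (2,5)='.' (+3 fires, +6 burnt)
Step 6: cell (2,5)='.' (+1 fires, +3 burnt)
Step 7: cell (2,5)='.' (+0 fires, +1 burnt)
  fire out at step 7

4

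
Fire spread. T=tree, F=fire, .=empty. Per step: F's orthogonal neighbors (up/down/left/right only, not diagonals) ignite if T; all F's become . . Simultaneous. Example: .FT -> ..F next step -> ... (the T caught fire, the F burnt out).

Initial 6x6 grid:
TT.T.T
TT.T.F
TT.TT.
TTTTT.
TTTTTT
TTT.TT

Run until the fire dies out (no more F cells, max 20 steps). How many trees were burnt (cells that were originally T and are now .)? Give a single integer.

Step 1: +1 fires, +1 burnt (F count now 1)
Step 2: +0 fires, +1 burnt (F count now 0)
Fire out after step 2
Initially T: 27, now '.': 10
Total burnt (originally-T cells now '.'): 1

Answer: 1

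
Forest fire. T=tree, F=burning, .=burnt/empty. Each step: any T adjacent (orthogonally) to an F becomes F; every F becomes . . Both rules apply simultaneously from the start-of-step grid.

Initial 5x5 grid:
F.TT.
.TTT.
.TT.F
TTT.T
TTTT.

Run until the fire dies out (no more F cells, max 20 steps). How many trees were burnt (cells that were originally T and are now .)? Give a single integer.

Step 1: +1 fires, +2 burnt (F count now 1)
Step 2: +0 fires, +1 burnt (F count now 0)
Fire out after step 2
Initially T: 15, now '.': 11
Total burnt (originally-T cells now '.'): 1

Answer: 1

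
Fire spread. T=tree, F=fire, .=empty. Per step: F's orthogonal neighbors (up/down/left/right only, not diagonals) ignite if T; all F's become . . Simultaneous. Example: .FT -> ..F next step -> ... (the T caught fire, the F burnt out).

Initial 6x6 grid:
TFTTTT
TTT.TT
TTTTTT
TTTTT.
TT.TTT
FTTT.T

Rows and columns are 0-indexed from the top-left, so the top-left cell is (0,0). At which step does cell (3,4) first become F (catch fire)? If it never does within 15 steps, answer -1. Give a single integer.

Step 1: cell (3,4)='T' (+5 fires, +2 burnt)
Step 2: cell (3,4)='T' (+7 fires, +5 burnt)
Step 3: cell (3,4)='T' (+5 fires, +7 burnt)
Step 4: cell (3,4)='T' (+5 fires, +5 burnt)
Step 5: cell (3,4)='T' (+4 fires, +5 burnt)
Step 6: cell (3,4)='F' (+3 fires, +4 burnt)
  -> target ignites at step 6
Step 7: cell (3,4)='.' (+1 fires, +3 burnt)
Step 8: cell (3,4)='.' (+0 fires, +1 burnt)
  fire out at step 8

6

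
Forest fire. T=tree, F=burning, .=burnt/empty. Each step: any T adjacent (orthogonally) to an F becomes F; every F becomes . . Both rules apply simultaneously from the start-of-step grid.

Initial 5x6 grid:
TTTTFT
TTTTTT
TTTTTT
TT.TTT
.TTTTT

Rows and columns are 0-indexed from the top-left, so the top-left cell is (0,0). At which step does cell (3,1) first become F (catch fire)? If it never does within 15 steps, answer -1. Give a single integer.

Step 1: cell (3,1)='T' (+3 fires, +1 burnt)
Step 2: cell (3,1)='T' (+4 fires, +3 burnt)
Step 3: cell (3,1)='T' (+5 fires, +4 burnt)
Step 4: cell (3,1)='T' (+6 fires, +5 burnt)
Step 5: cell (3,1)='T' (+4 fires, +6 burnt)
Step 6: cell (3,1)='F' (+3 fires, +4 burnt)
  -> target ignites at step 6
Step 7: cell (3,1)='.' (+2 fires, +3 burnt)
Step 8: cell (3,1)='.' (+0 fires, +2 burnt)
  fire out at step 8

6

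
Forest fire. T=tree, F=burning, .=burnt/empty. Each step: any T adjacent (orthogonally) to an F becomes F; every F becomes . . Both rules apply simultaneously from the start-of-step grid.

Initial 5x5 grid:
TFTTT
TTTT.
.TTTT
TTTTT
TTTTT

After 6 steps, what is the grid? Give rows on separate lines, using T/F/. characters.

Step 1: 3 trees catch fire, 1 burn out
  F.FTT
  TFTT.
  .TTTT
  TTTTT
  TTTTT
Step 2: 4 trees catch fire, 3 burn out
  ...FT
  F.FT.
  .FTTT
  TTTTT
  TTTTT
Step 3: 4 trees catch fire, 4 burn out
  ....F
  ...F.
  ..FTT
  TFTTT
  TTTTT
Step 4: 4 trees catch fire, 4 burn out
  .....
  .....
  ...FT
  F.FTT
  TFTTT
Step 5: 4 trees catch fire, 4 burn out
  .....
  .....
  ....F
  ...FT
  F.FTT
Step 6: 2 trees catch fire, 4 burn out
  .....
  .....
  .....
  ....F
  ...FT

.....
.....
.....
....F
...FT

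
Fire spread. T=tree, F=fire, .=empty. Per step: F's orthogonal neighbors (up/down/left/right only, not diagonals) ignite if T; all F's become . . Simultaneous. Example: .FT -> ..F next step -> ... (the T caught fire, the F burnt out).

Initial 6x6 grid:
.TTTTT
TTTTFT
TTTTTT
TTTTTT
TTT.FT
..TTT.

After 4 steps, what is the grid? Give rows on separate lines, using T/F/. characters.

Step 1: 7 trees catch fire, 2 burn out
  .TTTFT
  TTTF.F
  TTTTFT
  TTTTFT
  TTT..F
  ..TTF.
Step 2: 8 trees catch fire, 7 burn out
  .TTF.F
  TTF...
  TTTF.F
  TTTF.F
  TTT...
  ..TF..
Step 3: 5 trees catch fire, 8 burn out
  .TF...
  TF....
  TTF...
  TTF...
  TTT...
  ..F...
Step 4: 5 trees catch fire, 5 burn out
  .F....
  F.....
  TF....
  TF....
  TTF...
  ......

.F....
F.....
TF....
TF....
TTF...
......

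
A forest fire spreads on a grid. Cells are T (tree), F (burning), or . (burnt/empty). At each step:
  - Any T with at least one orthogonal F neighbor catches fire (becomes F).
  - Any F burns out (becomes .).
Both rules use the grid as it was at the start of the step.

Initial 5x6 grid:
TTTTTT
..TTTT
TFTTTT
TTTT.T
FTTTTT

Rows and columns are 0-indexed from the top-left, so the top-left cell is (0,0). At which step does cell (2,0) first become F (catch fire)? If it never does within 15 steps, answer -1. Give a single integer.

Step 1: cell (2,0)='F' (+5 fires, +2 burnt)
  -> target ignites at step 1
Step 2: cell (2,0)='.' (+4 fires, +5 burnt)
Step 3: cell (2,0)='.' (+5 fires, +4 burnt)
Step 4: cell (2,0)='.' (+5 fires, +5 burnt)
Step 5: cell (2,0)='.' (+5 fires, +5 burnt)
Step 6: cell (2,0)='.' (+1 fires, +5 burnt)
Step 7: cell (2,0)='.' (+0 fires, +1 burnt)
  fire out at step 7

1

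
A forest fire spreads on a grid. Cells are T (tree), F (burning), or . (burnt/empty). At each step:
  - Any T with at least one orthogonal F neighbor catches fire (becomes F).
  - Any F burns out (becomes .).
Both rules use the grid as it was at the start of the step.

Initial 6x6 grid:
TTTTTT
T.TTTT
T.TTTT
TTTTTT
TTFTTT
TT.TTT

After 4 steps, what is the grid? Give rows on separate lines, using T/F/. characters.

Step 1: 3 trees catch fire, 1 burn out
  TTTTTT
  T.TTTT
  T.TTTT
  TTFTTT
  TF.FTT
  TT.TTT
Step 2: 7 trees catch fire, 3 burn out
  TTTTTT
  T.TTTT
  T.FTTT
  TF.FTT
  F...FT
  TF.FTT
Step 3: 7 trees catch fire, 7 burn out
  TTTTTT
  T.FTTT
  T..FTT
  F...FT
  .....F
  F...FT
Step 4: 6 trees catch fire, 7 burn out
  TTFTTT
  T..FTT
  F...FT
  .....F
  ......
  .....F

TTFTTT
T..FTT
F...FT
.....F
......
.....F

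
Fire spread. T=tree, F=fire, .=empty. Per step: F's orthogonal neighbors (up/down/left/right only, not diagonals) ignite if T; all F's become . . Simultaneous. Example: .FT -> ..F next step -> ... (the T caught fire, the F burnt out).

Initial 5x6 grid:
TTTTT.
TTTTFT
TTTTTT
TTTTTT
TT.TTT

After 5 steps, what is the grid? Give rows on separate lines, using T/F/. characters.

Step 1: 4 trees catch fire, 1 burn out
  TTTTF.
  TTTF.F
  TTTTFT
  TTTTTT
  TT.TTT
Step 2: 5 trees catch fire, 4 burn out
  TTTF..
  TTF...
  TTTF.F
  TTTTFT
  TT.TTT
Step 3: 6 trees catch fire, 5 burn out
  TTF...
  TF....
  TTF...
  TTTF.F
  TT.TFT
Step 4: 6 trees catch fire, 6 burn out
  TF....
  F.....
  TF....
  TTF...
  TT.F.F
Step 5: 3 trees catch fire, 6 burn out
  F.....
  ......
  F.....
  TF....
  TT....

F.....
......
F.....
TF....
TT....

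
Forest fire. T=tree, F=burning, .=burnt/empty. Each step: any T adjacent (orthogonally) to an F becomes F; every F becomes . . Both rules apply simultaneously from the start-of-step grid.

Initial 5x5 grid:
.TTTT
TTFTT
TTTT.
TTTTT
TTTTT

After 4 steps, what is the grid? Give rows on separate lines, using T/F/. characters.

Step 1: 4 trees catch fire, 1 burn out
  .TFTT
  TF.FT
  TTFT.
  TTTTT
  TTTTT
Step 2: 7 trees catch fire, 4 burn out
  .F.FT
  F...F
  TF.F.
  TTFTT
  TTTTT
Step 3: 5 trees catch fire, 7 burn out
  ....F
  .....
  F....
  TF.FT
  TTFTT
Step 4: 4 trees catch fire, 5 burn out
  .....
  .....
  .....
  F...F
  TF.FT

.....
.....
.....
F...F
TF.FT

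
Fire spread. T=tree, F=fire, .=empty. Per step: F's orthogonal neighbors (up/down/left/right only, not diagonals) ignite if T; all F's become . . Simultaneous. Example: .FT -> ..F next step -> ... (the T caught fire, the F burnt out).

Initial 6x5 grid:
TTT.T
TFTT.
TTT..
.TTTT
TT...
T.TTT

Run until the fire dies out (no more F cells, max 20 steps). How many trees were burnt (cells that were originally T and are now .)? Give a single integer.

Step 1: +4 fires, +1 burnt (F count now 4)
Step 2: +6 fires, +4 burnt (F count now 6)
Step 3: +2 fires, +6 burnt (F count now 2)
Step 4: +2 fires, +2 burnt (F count now 2)
Step 5: +2 fires, +2 burnt (F count now 2)
Step 6: +0 fires, +2 burnt (F count now 0)
Fire out after step 6
Initially T: 20, now '.': 26
Total burnt (originally-T cells now '.'): 16

Answer: 16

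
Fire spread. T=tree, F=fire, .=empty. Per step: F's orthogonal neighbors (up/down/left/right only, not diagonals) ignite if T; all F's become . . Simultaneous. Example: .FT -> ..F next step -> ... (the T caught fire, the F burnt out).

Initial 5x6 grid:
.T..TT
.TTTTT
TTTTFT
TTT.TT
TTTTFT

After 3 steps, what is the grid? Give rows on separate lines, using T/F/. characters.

Step 1: 6 trees catch fire, 2 burn out
  .T..TT
  .TTTFT
  TTTF.F
  TTT.FT
  TTTF.F
Step 2: 6 trees catch fire, 6 burn out
  .T..FT
  .TTF.F
  TTF...
  TTT..F
  TTF...
Step 3: 5 trees catch fire, 6 burn out
  .T...F
  .TF...
  TF....
  TTF...
  TF....

.T...F
.TF...
TF....
TTF...
TF....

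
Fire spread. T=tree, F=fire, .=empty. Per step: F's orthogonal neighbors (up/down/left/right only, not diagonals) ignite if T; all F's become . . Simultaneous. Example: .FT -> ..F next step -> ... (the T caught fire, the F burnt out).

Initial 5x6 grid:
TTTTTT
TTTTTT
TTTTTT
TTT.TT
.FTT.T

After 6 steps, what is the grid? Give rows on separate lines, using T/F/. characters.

Step 1: 2 trees catch fire, 1 burn out
  TTTTTT
  TTTTTT
  TTTTTT
  TFT.TT
  ..FT.T
Step 2: 4 trees catch fire, 2 burn out
  TTTTTT
  TTTTTT
  TFTTTT
  F.F.TT
  ...F.T
Step 3: 3 trees catch fire, 4 burn out
  TTTTTT
  TFTTTT
  F.FTTT
  ....TT
  .....T
Step 4: 4 trees catch fire, 3 burn out
  TFTTTT
  F.FTTT
  ...FTT
  ....TT
  .....T
Step 5: 4 trees catch fire, 4 burn out
  F.FTTT
  ...FTT
  ....FT
  ....TT
  .....T
Step 6: 4 trees catch fire, 4 burn out
  ...FTT
  ....FT
  .....F
  ....FT
  .....T

...FTT
....FT
.....F
....FT
.....T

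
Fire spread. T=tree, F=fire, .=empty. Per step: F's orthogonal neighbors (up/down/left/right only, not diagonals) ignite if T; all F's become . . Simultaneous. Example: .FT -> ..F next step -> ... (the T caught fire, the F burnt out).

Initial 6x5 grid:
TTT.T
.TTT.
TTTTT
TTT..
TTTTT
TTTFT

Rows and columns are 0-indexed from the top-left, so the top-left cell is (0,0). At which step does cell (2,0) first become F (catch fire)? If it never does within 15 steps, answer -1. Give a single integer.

Step 1: cell (2,0)='T' (+3 fires, +1 burnt)
Step 2: cell (2,0)='T' (+3 fires, +3 burnt)
Step 3: cell (2,0)='T' (+3 fires, +3 burnt)
Step 4: cell (2,0)='T' (+3 fires, +3 burnt)
Step 5: cell (2,0)='T' (+4 fires, +3 burnt)
Step 6: cell (2,0)='F' (+5 fires, +4 burnt)
  -> target ignites at step 6
Step 7: cell (2,0)='.' (+1 fires, +5 burnt)
Step 8: cell (2,0)='.' (+1 fires, +1 burnt)
Step 9: cell (2,0)='.' (+0 fires, +1 burnt)
  fire out at step 9

6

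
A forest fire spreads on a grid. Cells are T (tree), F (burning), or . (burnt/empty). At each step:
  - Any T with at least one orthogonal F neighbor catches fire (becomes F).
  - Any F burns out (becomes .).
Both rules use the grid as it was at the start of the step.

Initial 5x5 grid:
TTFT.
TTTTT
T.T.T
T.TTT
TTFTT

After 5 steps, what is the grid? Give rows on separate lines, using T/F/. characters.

Step 1: 6 trees catch fire, 2 burn out
  TF.F.
  TTFTT
  T.T.T
  T.FTT
  TF.FT
Step 2: 7 trees catch fire, 6 burn out
  F....
  TF.FT
  T.F.T
  T..FT
  F...F
Step 3: 4 trees catch fire, 7 burn out
  .....
  F...F
  T...T
  F...F
  .....
Step 4: 2 trees catch fire, 4 burn out
  .....
  .....
  F...F
  .....
  .....
Step 5: 0 trees catch fire, 2 burn out
  .....
  .....
  .....
  .....
  .....

.....
.....
.....
.....
.....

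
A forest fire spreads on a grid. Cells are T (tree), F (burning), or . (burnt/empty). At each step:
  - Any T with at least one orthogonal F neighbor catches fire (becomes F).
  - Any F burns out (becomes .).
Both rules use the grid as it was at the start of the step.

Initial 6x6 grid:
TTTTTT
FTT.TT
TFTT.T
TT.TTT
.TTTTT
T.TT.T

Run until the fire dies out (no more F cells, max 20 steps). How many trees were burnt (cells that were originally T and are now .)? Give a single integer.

Step 1: +5 fires, +2 burnt (F count now 5)
Step 2: +5 fires, +5 burnt (F count now 5)
Step 3: +3 fires, +5 burnt (F count now 3)
Step 4: +4 fires, +3 burnt (F count now 4)
Step 5: +4 fires, +4 burnt (F count now 4)
Step 6: +4 fires, +4 burnt (F count now 4)
Step 7: +2 fires, +4 burnt (F count now 2)
Step 8: +0 fires, +2 burnt (F count now 0)
Fire out after step 8
Initially T: 28, now '.': 35
Total burnt (originally-T cells now '.'): 27

Answer: 27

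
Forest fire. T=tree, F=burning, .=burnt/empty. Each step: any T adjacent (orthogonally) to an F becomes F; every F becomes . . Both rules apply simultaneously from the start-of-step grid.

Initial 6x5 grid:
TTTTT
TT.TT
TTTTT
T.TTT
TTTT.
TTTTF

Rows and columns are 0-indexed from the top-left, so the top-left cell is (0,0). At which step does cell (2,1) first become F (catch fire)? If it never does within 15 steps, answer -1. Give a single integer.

Step 1: cell (2,1)='T' (+1 fires, +1 burnt)
Step 2: cell (2,1)='T' (+2 fires, +1 burnt)
Step 3: cell (2,1)='T' (+3 fires, +2 burnt)
Step 4: cell (2,1)='T' (+5 fires, +3 burnt)
Step 5: cell (2,1)='T' (+4 fires, +5 burnt)
Step 6: cell (2,1)='F' (+4 fires, +4 burnt)
  -> target ignites at step 6
Step 7: cell (2,1)='.' (+4 fires, +4 burnt)
Step 8: cell (2,1)='.' (+2 fires, +4 burnt)
Step 9: cell (2,1)='.' (+1 fires, +2 burnt)
Step 10: cell (2,1)='.' (+0 fires, +1 burnt)
  fire out at step 10

6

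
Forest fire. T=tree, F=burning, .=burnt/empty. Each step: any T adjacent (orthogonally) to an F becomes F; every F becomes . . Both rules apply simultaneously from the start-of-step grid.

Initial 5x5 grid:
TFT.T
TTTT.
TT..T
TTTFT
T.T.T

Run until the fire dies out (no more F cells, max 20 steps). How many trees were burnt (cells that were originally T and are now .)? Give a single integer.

Step 1: +5 fires, +2 burnt (F count now 5)
Step 2: +7 fires, +5 burnt (F count now 7)
Step 3: +3 fires, +7 burnt (F count now 3)
Step 4: +1 fires, +3 burnt (F count now 1)
Step 5: +0 fires, +1 burnt (F count now 0)
Fire out after step 5
Initially T: 17, now '.': 24
Total burnt (originally-T cells now '.'): 16

Answer: 16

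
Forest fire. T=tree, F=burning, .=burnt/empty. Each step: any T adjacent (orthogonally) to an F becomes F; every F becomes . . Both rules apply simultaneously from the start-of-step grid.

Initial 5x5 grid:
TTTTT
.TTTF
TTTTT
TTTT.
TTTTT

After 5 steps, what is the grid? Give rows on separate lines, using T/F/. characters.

Step 1: 3 trees catch fire, 1 burn out
  TTTTF
  .TTF.
  TTTTF
  TTTT.
  TTTTT
Step 2: 3 trees catch fire, 3 burn out
  TTTF.
  .TF..
  TTTF.
  TTTT.
  TTTTT
Step 3: 4 trees catch fire, 3 burn out
  TTF..
  .F...
  TTF..
  TTTF.
  TTTTT
Step 4: 4 trees catch fire, 4 burn out
  TF...
  .....
  TF...
  TTF..
  TTTFT
Step 5: 5 trees catch fire, 4 burn out
  F....
  .....
  F....
  TF...
  TTF.F

F....
.....
F....
TF...
TTF.F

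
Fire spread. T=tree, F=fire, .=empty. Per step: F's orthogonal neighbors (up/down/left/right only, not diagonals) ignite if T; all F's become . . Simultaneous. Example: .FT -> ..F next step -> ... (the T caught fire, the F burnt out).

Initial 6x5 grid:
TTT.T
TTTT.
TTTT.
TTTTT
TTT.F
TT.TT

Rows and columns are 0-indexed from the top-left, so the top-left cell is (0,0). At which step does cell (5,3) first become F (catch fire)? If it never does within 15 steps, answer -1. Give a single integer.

Step 1: cell (5,3)='T' (+2 fires, +1 burnt)
Step 2: cell (5,3)='F' (+2 fires, +2 burnt)
  -> target ignites at step 2
Step 3: cell (5,3)='.' (+2 fires, +2 burnt)
Step 4: cell (5,3)='.' (+4 fires, +2 burnt)
Step 5: cell (5,3)='.' (+4 fires, +4 burnt)
Step 6: cell (5,3)='.' (+5 fires, +4 burnt)
Step 7: cell (5,3)='.' (+3 fires, +5 burnt)
Step 8: cell (5,3)='.' (+1 fires, +3 burnt)
Step 9: cell (5,3)='.' (+0 fires, +1 burnt)
  fire out at step 9

2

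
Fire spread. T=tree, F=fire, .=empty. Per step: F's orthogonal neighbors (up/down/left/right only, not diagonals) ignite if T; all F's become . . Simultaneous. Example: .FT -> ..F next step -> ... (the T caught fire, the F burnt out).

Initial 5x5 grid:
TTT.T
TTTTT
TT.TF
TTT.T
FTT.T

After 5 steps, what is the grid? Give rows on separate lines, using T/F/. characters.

Step 1: 5 trees catch fire, 2 burn out
  TTT.T
  TTTTF
  TT.F.
  FTT.F
  .FT.T
Step 2: 6 trees catch fire, 5 burn out
  TTT.F
  TTTF.
  FT...
  .FT..
  ..F.F
Step 3: 4 trees catch fire, 6 burn out
  TTT..
  FTF..
  .F...
  ..F..
  .....
Step 4: 3 trees catch fire, 4 burn out
  FTF..
  .F...
  .....
  .....
  .....
Step 5: 1 trees catch fire, 3 burn out
  .F...
  .....
  .....
  .....
  .....

.F...
.....
.....
.....
.....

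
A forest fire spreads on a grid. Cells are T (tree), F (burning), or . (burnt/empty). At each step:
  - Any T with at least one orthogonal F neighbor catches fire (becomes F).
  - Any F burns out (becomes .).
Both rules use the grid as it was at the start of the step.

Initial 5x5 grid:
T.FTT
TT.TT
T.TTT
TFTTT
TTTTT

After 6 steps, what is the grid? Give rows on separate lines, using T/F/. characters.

Step 1: 4 trees catch fire, 2 burn out
  T..FT
  TT.TT
  T.TTT
  F.FTT
  TFTTT
Step 2: 7 trees catch fire, 4 burn out
  T...F
  TT.FT
  F.FTT
  ...FT
  F.FTT
Step 3: 5 trees catch fire, 7 burn out
  T....
  FT..F
  ...FT
  ....F
  ...FT
Step 4: 4 trees catch fire, 5 burn out
  F....
  .F...
  ....F
  .....
  ....F
Step 5: 0 trees catch fire, 4 burn out
  .....
  .....
  .....
  .....
  .....
Step 6: 0 trees catch fire, 0 burn out
  .....
  .....
  .....
  .....
  .....

.....
.....
.....
.....
.....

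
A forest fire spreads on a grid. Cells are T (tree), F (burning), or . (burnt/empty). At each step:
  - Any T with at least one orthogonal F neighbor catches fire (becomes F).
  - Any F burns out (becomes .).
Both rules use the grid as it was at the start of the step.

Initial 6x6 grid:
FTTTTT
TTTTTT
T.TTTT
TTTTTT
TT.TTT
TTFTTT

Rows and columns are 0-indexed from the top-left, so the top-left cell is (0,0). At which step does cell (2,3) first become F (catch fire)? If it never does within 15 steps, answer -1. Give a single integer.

Step 1: cell (2,3)='T' (+4 fires, +2 burnt)
Step 2: cell (2,3)='T' (+7 fires, +4 burnt)
Step 3: cell (2,3)='T' (+8 fires, +7 burnt)
Step 4: cell (2,3)='F' (+7 fires, +8 burnt)
  -> target ignites at step 4
Step 5: cell (2,3)='.' (+4 fires, +7 burnt)
Step 6: cell (2,3)='.' (+2 fires, +4 burnt)
Step 7: cell (2,3)='.' (+0 fires, +2 burnt)
  fire out at step 7

4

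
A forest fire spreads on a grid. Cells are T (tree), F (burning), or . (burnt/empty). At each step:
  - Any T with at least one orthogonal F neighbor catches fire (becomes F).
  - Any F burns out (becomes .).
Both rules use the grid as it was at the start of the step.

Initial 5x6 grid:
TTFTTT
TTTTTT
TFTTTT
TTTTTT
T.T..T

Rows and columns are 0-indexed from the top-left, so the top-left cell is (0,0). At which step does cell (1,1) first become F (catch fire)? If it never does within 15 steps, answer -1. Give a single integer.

Step 1: cell (1,1)='F' (+7 fires, +2 burnt)
  -> target ignites at step 1
Step 2: cell (1,1)='.' (+7 fires, +7 burnt)
Step 3: cell (1,1)='.' (+6 fires, +7 burnt)
Step 4: cell (1,1)='.' (+3 fires, +6 burnt)
Step 5: cell (1,1)='.' (+1 fires, +3 burnt)
Step 6: cell (1,1)='.' (+1 fires, +1 burnt)
Step 7: cell (1,1)='.' (+0 fires, +1 burnt)
  fire out at step 7

1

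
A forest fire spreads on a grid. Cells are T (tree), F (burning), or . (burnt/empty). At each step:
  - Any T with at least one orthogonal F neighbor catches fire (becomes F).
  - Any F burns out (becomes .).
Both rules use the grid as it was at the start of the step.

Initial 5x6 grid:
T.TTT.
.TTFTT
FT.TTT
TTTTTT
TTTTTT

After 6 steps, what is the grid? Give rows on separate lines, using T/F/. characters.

Step 1: 6 trees catch fire, 2 burn out
  T.TFT.
  .TF.FT
  .F.FTT
  FTTTTT
  TTTTTT
Step 2: 8 trees catch fire, 6 burn out
  T.F.F.
  .F...F
  ....FT
  .FTFTT
  FTTTTT
Step 3: 5 trees catch fire, 8 burn out
  T.....
  ......
  .....F
  ..F.FT
  .FTFTT
Step 4: 3 trees catch fire, 5 burn out
  T.....
  ......
  ......
  .....F
  ..F.FT
Step 5: 1 trees catch fire, 3 burn out
  T.....
  ......
  ......
  ......
  .....F
Step 6: 0 trees catch fire, 1 burn out
  T.....
  ......
  ......
  ......
  ......

T.....
......
......
......
......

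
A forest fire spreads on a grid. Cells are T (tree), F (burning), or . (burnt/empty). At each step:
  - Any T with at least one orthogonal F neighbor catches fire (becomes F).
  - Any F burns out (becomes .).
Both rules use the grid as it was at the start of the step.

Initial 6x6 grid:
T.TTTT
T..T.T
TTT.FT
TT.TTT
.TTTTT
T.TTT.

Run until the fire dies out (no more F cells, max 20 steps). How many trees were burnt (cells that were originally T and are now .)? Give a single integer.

Answer: 25

Derivation:
Step 1: +2 fires, +1 burnt (F count now 2)
Step 2: +4 fires, +2 burnt (F count now 4)
Step 3: +4 fires, +4 burnt (F count now 4)
Step 4: +3 fires, +4 burnt (F count now 3)
Step 5: +3 fires, +3 burnt (F count now 3)
Step 6: +3 fires, +3 burnt (F count now 3)
Step 7: +2 fires, +3 burnt (F count now 2)
Step 8: +2 fires, +2 burnt (F count now 2)
Step 9: +1 fires, +2 burnt (F count now 1)
Step 10: +1 fires, +1 burnt (F count now 1)
Step 11: +0 fires, +1 burnt (F count now 0)
Fire out after step 11
Initially T: 26, now '.': 35
Total burnt (originally-T cells now '.'): 25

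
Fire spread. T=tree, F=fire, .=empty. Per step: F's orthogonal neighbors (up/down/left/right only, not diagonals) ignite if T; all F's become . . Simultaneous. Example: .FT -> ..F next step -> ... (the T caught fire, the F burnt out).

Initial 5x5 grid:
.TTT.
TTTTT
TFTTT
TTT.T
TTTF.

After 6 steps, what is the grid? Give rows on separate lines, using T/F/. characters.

Step 1: 5 trees catch fire, 2 burn out
  .TTT.
  TFTTT
  F.FTT
  TFT.T
  TTF..
Step 2: 7 trees catch fire, 5 burn out
  .FTT.
  F.FTT
  ...FT
  F.F.T
  TF...
Step 3: 4 trees catch fire, 7 burn out
  ..FT.
  ...FT
  ....F
  ....T
  F....
Step 4: 3 trees catch fire, 4 burn out
  ...F.
  ....F
  .....
  ....F
  .....
Step 5: 0 trees catch fire, 3 burn out
  .....
  .....
  .....
  .....
  .....
Step 6: 0 trees catch fire, 0 burn out
  .....
  .....
  .....
  .....
  .....

.....
.....
.....
.....
.....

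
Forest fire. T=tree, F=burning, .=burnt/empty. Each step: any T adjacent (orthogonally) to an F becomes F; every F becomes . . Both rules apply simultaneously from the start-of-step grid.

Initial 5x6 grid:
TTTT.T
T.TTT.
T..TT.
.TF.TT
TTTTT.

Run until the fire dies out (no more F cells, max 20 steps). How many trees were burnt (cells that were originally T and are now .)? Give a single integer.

Answer: 19

Derivation:
Step 1: +2 fires, +1 burnt (F count now 2)
Step 2: +2 fires, +2 burnt (F count now 2)
Step 3: +2 fires, +2 burnt (F count now 2)
Step 4: +1 fires, +2 burnt (F count now 1)
Step 5: +2 fires, +1 burnt (F count now 2)
Step 6: +2 fires, +2 burnt (F count now 2)
Step 7: +1 fires, +2 burnt (F count now 1)
Step 8: +2 fires, +1 burnt (F count now 2)
Step 9: +1 fires, +2 burnt (F count now 1)
Step 10: +1 fires, +1 burnt (F count now 1)
Step 11: +1 fires, +1 burnt (F count now 1)
Step 12: +1 fires, +1 burnt (F count now 1)
Step 13: +1 fires, +1 burnt (F count now 1)
Step 14: +0 fires, +1 burnt (F count now 0)
Fire out after step 14
Initially T: 20, now '.': 29
Total burnt (originally-T cells now '.'): 19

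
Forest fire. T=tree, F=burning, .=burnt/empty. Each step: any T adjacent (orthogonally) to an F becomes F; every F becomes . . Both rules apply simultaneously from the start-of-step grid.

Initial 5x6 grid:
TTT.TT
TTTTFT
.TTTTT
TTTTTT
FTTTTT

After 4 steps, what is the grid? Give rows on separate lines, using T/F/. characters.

Step 1: 6 trees catch fire, 2 burn out
  TTT.FT
  TTTF.F
  .TTTFT
  FTTTTT
  .FTTTT
Step 2: 7 trees catch fire, 6 burn out
  TTT..F
  TTF...
  .TTF.F
  .FTTFT
  ..FTTT
Step 3: 9 trees catch fire, 7 burn out
  TTF...
  TF....
  .FF...
  ..FF.F
  ...FFT
Step 4: 3 trees catch fire, 9 burn out
  TF....
  F.....
  ......
  ......
  .....F

TF....
F.....
......
......
.....F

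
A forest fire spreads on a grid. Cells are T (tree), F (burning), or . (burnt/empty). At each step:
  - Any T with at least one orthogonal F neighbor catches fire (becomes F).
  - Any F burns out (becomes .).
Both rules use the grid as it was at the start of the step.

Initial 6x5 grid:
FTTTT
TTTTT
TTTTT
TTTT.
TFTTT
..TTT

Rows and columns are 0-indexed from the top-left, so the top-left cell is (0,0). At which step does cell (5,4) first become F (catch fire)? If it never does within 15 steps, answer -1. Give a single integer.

Step 1: cell (5,4)='T' (+5 fires, +2 burnt)
Step 2: cell (5,4)='T' (+8 fires, +5 burnt)
Step 3: cell (5,4)='T' (+6 fires, +8 burnt)
Step 4: cell (5,4)='F' (+4 fires, +6 burnt)
  -> target ignites at step 4
Step 5: cell (5,4)='.' (+2 fires, +4 burnt)
Step 6: cell (5,4)='.' (+0 fires, +2 burnt)
  fire out at step 6

4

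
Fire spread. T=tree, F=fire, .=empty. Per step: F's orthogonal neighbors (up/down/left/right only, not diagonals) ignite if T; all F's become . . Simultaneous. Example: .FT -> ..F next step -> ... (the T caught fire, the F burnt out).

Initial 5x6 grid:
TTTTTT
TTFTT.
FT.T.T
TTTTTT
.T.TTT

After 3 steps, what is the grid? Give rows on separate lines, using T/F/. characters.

Step 1: 6 trees catch fire, 2 burn out
  TTFTTT
  FF.FT.
  .F.T.T
  FTTTTT
  .T.TTT
Step 2: 6 trees catch fire, 6 burn out
  FF.FTT
  ....F.
  ...F.T
  .FTTTT
  .T.TTT
Step 3: 4 trees catch fire, 6 burn out
  ....FT
  ......
  .....T
  ..FFTT
  .F.TTT

....FT
......
.....T
..FFTT
.F.TTT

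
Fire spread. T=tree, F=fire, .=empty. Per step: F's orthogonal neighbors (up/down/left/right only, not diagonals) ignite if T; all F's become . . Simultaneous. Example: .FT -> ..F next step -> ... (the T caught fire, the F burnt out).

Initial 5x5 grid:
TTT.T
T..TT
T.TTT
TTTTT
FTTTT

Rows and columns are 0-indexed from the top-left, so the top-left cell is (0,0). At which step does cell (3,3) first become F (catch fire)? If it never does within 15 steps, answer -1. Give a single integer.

Step 1: cell (3,3)='T' (+2 fires, +1 burnt)
Step 2: cell (3,3)='T' (+3 fires, +2 burnt)
Step 3: cell (3,3)='T' (+3 fires, +3 burnt)
Step 4: cell (3,3)='F' (+4 fires, +3 burnt)
  -> target ignites at step 4
Step 5: cell (3,3)='.' (+3 fires, +4 burnt)
Step 6: cell (3,3)='.' (+3 fires, +3 burnt)
Step 7: cell (3,3)='.' (+1 fires, +3 burnt)
Step 8: cell (3,3)='.' (+1 fires, +1 burnt)
Step 9: cell (3,3)='.' (+0 fires, +1 burnt)
  fire out at step 9

4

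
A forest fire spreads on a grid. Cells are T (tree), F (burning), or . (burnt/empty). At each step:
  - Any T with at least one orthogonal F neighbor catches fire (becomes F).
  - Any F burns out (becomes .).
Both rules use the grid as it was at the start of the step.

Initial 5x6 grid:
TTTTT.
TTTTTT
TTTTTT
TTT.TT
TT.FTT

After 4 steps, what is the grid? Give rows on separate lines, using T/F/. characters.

Step 1: 1 trees catch fire, 1 burn out
  TTTTT.
  TTTTTT
  TTTTTT
  TTT.TT
  TT..FT
Step 2: 2 trees catch fire, 1 burn out
  TTTTT.
  TTTTTT
  TTTTTT
  TTT.FT
  TT...F
Step 3: 2 trees catch fire, 2 burn out
  TTTTT.
  TTTTTT
  TTTTFT
  TTT..F
  TT....
Step 4: 3 trees catch fire, 2 burn out
  TTTTT.
  TTTTFT
  TTTF.F
  TTT...
  TT....

TTTTT.
TTTTFT
TTTF.F
TTT...
TT....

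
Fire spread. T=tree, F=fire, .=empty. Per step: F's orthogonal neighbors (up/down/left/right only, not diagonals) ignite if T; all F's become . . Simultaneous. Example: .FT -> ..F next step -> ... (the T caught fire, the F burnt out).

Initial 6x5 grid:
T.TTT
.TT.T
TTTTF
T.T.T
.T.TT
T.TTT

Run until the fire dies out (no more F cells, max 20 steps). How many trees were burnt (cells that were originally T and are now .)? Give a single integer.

Answer: 18

Derivation:
Step 1: +3 fires, +1 burnt (F count now 3)
Step 2: +3 fires, +3 burnt (F count now 3)
Step 3: +6 fires, +3 burnt (F count now 6)
Step 4: +4 fires, +6 burnt (F count now 4)
Step 5: +2 fires, +4 burnt (F count now 2)
Step 6: +0 fires, +2 burnt (F count now 0)
Fire out after step 6
Initially T: 21, now '.': 27
Total burnt (originally-T cells now '.'): 18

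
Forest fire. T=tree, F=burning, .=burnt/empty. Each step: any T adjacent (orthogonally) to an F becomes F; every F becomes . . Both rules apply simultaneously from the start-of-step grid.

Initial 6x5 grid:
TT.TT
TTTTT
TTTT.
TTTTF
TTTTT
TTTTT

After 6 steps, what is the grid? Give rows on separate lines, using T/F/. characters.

Step 1: 2 trees catch fire, 1 burn out
  TT.TT
  TTTTT
  TTTT.
  TTTF.
  TTTTF
  TTTTT
Step 2: 4 trees catch fire, 2 burn out
  TT.TT
  TTTTT
  TTTF.
  TTF..
  TTTF.
  TTTTF
Step 3: 5 trees catch fire, 4 burn out
  TT.TT
  TTTFT
  TTF..
  TF...
  TTF..
  TTTF.
Step 4: 7 trees catch fire, 5 burn out
  TT.FT
  TTF.F
  TF...
  F....
  TF...
  TTF..
Step 5: 5 trees catch fire, 7 burn out
  TT..F
  TF...
  F....
  .....
  F....
  TF...
Step 6: 3 trees catch fire, 5 burn out
  TF...
  F....
  .....
  .....
  .....
  F....

TF...
F....
.....
.....
.....
F....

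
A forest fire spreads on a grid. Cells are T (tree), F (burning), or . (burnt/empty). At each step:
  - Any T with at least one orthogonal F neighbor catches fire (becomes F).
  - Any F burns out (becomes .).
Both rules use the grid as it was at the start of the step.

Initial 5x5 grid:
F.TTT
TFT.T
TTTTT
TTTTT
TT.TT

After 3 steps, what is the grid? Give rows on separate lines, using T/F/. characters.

Step 1: 3 trees catch fire, 2 burn out
  ..TTT
  F.F.T
  TFTTT
  TTTTT
  TT.TT
Step 2: 4 trees catch fire, 3 burn out
  ..FTT
  ....T
  F.FTT
  TFTTT
  TT.TT
Step 3: 5 trees catch fire, 4 burn out
  ...FT
  ....T
  ...FT
  F.FTT
  TF.TT

...FT
....T
...FT
F.FTT
TF.TT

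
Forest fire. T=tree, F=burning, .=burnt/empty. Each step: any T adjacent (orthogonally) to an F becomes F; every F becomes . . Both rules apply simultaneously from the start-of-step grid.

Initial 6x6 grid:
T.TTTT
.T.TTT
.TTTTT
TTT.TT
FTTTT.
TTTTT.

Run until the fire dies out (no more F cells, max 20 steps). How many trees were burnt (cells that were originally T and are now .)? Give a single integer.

Answer: 27

Derivation:
Step 1: +3 fires, +1 burnt (F count now 3)
Step 2: +3 fires, +3 burnt (F count now 3)
Step 3: +4 fires, +3 burnt (F count now 4)
Step 4: +4 fires, +4 burnt (F count now 4)
Step 5: +3 fires, +4 burnt (F count now 3)
Step 6: +3 fires, +3 burnt (F count now 3)
Step 7: +3 fires, +3 burnt (F count now 3)
Step 8: +3 fires, +3 burnt (F count now 3)
Step 9: +1 fires, +3 burnt (F count now 1)
Step 10: +0 fires, +1 burnt (F count now 0)
Fire out after step 10
Initially T: 28, now '.': 35
Total burnt (originally-T cells now '.'): 27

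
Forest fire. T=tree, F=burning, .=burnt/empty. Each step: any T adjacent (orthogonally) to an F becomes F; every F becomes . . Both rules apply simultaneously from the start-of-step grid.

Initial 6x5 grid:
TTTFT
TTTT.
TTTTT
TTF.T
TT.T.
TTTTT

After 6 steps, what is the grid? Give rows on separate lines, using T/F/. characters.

Step 1: 5 trees catch fire, 2 burn out
  TTF.F
  TTTF.
  TTFTT
  TF..T
  TT.T.
  TTTTT
Step 2: 6 trees catch fire, 5 burn out
  TF...
  TTF..
  TF.FT
  F...T
  TF.T.
  TTTTT
Step 3: 6 trees catch fire, 6 burn out
  F....
  TF...
  F...F
  ....T
  F..T.
  TFTTT
Step 4: 4 trees catch fire, 6 burn out
  .....
  F....
  .....
  ....F
  ...T.
  F.FTT
Step 5: 1 trees catch fire, 4 burn out
  .....
  .....
  .....
  .....
  ...T.
  ...FT
Step 6: 2 trees catch fire, 1 burn out
  .....
  .....
  .....
  .....
  ...F.
  ....F

.....
.....
.....
.....
...F.
....F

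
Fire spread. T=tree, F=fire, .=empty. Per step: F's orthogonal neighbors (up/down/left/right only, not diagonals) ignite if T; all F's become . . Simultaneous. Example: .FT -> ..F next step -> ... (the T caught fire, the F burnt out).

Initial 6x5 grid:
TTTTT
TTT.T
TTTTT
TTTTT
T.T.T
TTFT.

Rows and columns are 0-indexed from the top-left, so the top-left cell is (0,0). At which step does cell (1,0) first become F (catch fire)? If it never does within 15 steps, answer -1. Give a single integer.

Step 1: cell (1,0)='T' (+3 fires, +1 burnt)
Step 2: cell (1,0)='T' (+2 fires, +3 burnt)
Step 3: cell (1,0)='T' (+4 fires, +2 burnt)
Step 4: cell (1,0)='T' (+5 fires, +4 burnt)
Step 5: cell (1,0)='T' (+5 fires, +5 burnt)
Step 6: cell (1,0)='F' (+4 fires, +5 burnt)
  -> target ignites at step 6
Step 7: cell (1,0)='.' (+2 fires, +4 burnt)
Step 8: cell (1,0)='.' (+0 fires, +2 burnt)
  fire out at step 8

6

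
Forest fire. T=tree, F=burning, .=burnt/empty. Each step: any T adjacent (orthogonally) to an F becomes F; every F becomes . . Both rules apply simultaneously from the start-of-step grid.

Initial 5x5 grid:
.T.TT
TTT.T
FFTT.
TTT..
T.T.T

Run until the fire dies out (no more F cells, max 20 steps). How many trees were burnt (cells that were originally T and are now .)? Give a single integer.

Answer: 11

Derivation:
Step 1: +5 fires, +2 burnt (F count now 5)
Step 2: +5 fires, +5 burnt (F count now 5)
Step 3: +1 fires, +5 burnt (F count now 1)
Step 4: +0 fires, +1 burnt (F count now 0)
Fire out after step 4
Initially T: 15, now '.': 21
Total burnt (originally-T cells now '.'): 11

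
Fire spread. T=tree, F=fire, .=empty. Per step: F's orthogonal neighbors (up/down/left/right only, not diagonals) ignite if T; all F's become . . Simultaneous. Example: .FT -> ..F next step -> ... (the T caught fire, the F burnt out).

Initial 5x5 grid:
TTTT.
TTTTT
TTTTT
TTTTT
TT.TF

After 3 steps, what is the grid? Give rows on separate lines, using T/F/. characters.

Step 1: 2 trees catch fire, 1 burn out
  TTTT.
  TTTTT
  TTTTT
  TTTTF
  TT.F.
Step 2: 2 trees catch fire, 2 burn out
  TTTT.
  TTTTT
  TTTTF
  TTTF.
  TT...
Step 3: 3 trees catch fire, 2 burn out
  TTTT.
  TTTTF
  TTTF.
  TTF..
  TT...

TTTT.
TTTTF
TTTF.
TTF..
TT...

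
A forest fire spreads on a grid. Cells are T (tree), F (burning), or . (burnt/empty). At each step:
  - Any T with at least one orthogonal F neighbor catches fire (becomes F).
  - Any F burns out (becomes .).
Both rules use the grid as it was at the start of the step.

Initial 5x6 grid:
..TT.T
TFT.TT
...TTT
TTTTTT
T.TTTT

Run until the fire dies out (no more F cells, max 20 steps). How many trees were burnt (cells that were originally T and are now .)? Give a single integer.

Answer: 4

Derivation:
Step 1: +2 fires, +1 burnt (F count now 2)
Step 2: +1 fires, +2 burnt (F count now 1)
Step 3: +1 fires, +1 burnt (F count now 1)
Step 4: +0 fires, +1 burnt (F count now 0)
Fire out after step 4
Initially T: 21, now '.': 13
Total burnt (originally-T cells now '.'): 4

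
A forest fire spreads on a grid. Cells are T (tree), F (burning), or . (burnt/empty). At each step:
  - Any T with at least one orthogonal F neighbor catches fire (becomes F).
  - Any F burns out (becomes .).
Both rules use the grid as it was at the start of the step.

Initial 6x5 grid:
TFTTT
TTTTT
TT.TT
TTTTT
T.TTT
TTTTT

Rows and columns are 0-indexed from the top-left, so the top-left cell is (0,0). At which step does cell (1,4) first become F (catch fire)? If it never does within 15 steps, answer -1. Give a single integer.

Step 1: cell (1,4)='T' (+3 fires, +1 burnt)
Step 2: cell (1,4)='T' (+4 fires, +3 burnt)
Step 3: cell (1,4)='T' (+4 fires, +4 burnt)
Step 4: cell (1,4)='F' (+4 fires, +4 burnt)
  -> target ignites at step 4
Step 5: cell (1,4)='.' (+4 fires, +4 burnt)
Step 6: cell (1,4)='.' (+4 fires, +4 burnt)
Step 7: cell (1,4)='.' (+3 fires, +4 burnt)
Step 8: cell (1,4)='.' (+1 fires, +3 burnt)
Step 9: cell (1,4)='.' (+0 fires, +1 burnt)
  fire out at step 9

4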